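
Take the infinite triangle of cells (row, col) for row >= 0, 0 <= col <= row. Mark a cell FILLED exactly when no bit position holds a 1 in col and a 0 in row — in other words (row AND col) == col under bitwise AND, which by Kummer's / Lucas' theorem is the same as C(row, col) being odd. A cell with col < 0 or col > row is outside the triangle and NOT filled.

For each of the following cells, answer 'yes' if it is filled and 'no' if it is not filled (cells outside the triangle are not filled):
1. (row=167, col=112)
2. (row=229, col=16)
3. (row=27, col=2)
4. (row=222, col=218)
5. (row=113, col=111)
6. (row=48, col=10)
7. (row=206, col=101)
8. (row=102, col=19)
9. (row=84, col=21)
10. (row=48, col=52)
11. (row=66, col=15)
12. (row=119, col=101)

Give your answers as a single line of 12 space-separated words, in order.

Answer: no no yes yes no no no no no no no yes

Derivation:
(167,112): row=0b10100111, col=0b1110000, row AND col = 0b100000 = 32; 32 != 112 -> empty
(229,16): row=0b11100101, col=0b10000, row AND col = 0b0 = 0; 0 != 16 -> empty
(27,2): row=0b11011, col=0b10, row AND col = 0b10 = 2; 2 == 2 -> filled
(222,218): row=0b11011110, col=0b11011010, row AND col = 0b11011010 = 218; 218 == 218 -> filled
(113,111): row=0b1110001, col=0b1101111, row AND col = 0b1100001 = 97; 97 != 111 -> empty
(48,10): row=0b110000, col=0b1010, row AND col = 0b0 = 0; 0 != 10 -> empty
(206,101): row=0b11001110, col=0b1100101, row AND col = 0b1000100 = 68; 68 != 101 -> empty
(102,19): row=0b1100110, col=0b10011, row AND col = 0b10 = 2; 2 != 19 -> empty
(84,21): row=0b1010100, col=0b10101, row AND col = 0b10100 = 20; 20 != 21 -> empty
(48,52): col outside [0, 48] -> not filled
(66,15): row=0b1000010, col=0b1111, row AND col = 0b10 = 2; 2 != 15 -> empty
(119,101): row=0b1110111, col=0b1100101, row AND col = 0b1100101 = 101; 101 == 101 -> filled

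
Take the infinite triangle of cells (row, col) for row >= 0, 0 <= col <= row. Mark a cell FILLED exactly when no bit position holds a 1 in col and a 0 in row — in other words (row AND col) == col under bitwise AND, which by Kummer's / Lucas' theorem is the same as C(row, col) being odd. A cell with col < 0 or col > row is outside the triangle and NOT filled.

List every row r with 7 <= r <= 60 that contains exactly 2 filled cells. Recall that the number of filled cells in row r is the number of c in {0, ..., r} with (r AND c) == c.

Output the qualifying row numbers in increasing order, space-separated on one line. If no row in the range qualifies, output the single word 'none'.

Answer: 8 16 32

Derivation:
Row r has 2^popcount(r) filled cells, so we need popcount(r) = log2(2) = 1.
Scan r = 7..60 and keep those with exactly 1 one-bits:
r=7=111 popcount=3 -> skip
r=8=1000 popcount=1 -> KEEP
r=9=1001 popcount=2 -> skip
r=10=1010 popcount=2 -> skip
r=11=1011 popcount=3 -> skip
r=12=1100 popcount=2 -> skip
r=13=1101 popcount=3 -> skip
r=14=1110 popcount=3 -> skip
r=15=1111 popcount=4 -> skip
r=16=10000 popcount=1 -> KEEP
r=17=10001 popcount=2 -> skip
r=18=10010 popcount=2 -> skip
r=19=10011 popcount=3 -> skip
r=20=10100 popcount=2 -> skip
r=21=10101 popcount=3 -> skip
r=22=10110 popcount=3 -> skip
r=23=10111 popcount=4 -> skip
r=24=11000 popcount=2 -> skip
r=25=11001 popcount=3 -> skip
r=26=11010 popcount=3 -> skip
r=27=11011 popcount=4 -> skip
r=28=11100 popcount=3 -> skip
r=29=11101 popcount=4 -> skip
r=30=11110 popcount=4 -> skip
r=31=11111 popcount=5 -> skip
r=32=100000 popcount=1 -> KEEP
r=33=100001 popcount=2 -> skip
r=34=100010 popcount=2 -> skip
r=35=100011 popcount=3 -> skip
r=36=100100 popcount=2 -> skip
r=37=100101 popcount=3 -> skip
r=38=100110 popcount=3 -> skip
r=39=100111 popcount=4 -> skip
r=40=101000 popcount=2 -> skip
r=41=101001 popcount=3 -> skip
r=42=101010 popcount=3 -> skip
r=43=101011 popcount=4 -> skip
r=44=101100 popcount=3 -> skip
r=45=101101 popcount=4 -> skip
r=46=101110 popcount=4 -> skip
r=47=101111 popcount=5 -> skip
r=48=110000 popcount=2 -> skip
r=49=110001 popcount=3 -> skip
r=50=110010 popcount=3 -> skip
r=51=110011 popcount=4 -> skip
r=52=110100 popcount=3 -> skip
r=53=110101 popcount=4 -> skip
r=54=110110 popcount=4 -> skip
r=55=110111 popcount=5 -> skip
r=56=111000 popcount=3 -> skip
r=57=111001 popcount=4 -> skip
r=58=111010 popcount=4 -> skip
r=59=111011 popcount=5 -> skip
r=60=111100 popcount=4 -> skip
Kept rows: 8 16 32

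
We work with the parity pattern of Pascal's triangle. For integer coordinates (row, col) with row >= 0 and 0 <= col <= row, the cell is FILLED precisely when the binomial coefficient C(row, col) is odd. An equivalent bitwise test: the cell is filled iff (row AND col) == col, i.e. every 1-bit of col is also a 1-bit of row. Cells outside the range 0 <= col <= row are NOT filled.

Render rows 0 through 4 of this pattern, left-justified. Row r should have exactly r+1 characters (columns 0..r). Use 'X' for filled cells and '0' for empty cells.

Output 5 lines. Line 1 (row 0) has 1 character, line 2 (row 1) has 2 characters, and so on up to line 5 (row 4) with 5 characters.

Answer: X
XX
X0X
XXXX
X000X

Derivation:
r0=0: X
r1=1: XX
r2=10: X0X
r3=11: XXXX
r4=100: X000X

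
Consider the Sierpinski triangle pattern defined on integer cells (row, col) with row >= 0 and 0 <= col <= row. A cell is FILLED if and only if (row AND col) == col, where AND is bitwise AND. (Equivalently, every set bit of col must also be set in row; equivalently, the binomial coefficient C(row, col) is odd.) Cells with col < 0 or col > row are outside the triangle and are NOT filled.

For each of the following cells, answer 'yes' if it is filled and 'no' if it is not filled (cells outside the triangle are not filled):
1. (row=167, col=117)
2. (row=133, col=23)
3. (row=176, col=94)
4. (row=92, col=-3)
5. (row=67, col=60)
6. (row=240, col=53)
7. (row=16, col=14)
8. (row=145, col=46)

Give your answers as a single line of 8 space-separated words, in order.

Answer: no no no no no no no no

Derivation:
(167,117): row=0b10100111, col=0b1110101, row AND col = 0b100101 = 37; 37 != 117 -> empty
(133,23): row=0b10000101, col=0b10111, row AND col = 0b101 = 5; 5 != 23 -> empty
(176,94): row=0b10110000, col=0b1011110, row AND col = 0b10000 = 16; 16 != 94 -> empty
(92,-3): col outside [0, 92] -> not filled
(67,60): row=0b1000011, col=0b111100, row AND col = 0b0 = 0; 0 != 60 -> empty
(240,53): row=0b11110000, col=0b110101, row AND col = 0b110000 = 48; 48 != 53 -> empty
(16,14): row=0b10000, col=0b1110, row AND col = 0b0 = 0; 0 != 14 -> empty
(145,46): row=0b10010001, col=0b101110, row AND col = 0b0 = 0; 0 != 46 -> empty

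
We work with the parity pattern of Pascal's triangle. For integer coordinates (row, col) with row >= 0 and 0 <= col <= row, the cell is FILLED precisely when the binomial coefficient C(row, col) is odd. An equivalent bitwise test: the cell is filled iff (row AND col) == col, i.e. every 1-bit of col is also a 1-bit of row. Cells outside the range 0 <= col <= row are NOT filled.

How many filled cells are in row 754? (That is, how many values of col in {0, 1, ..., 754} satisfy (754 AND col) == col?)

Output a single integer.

Answer: 64

Derivation:
754 in binary = 1011110010
popcount(754) = number of 1-bits in 1011110010 = 6
A col c satisfies (754 AND c) == c iff every set bit of c is also set in 754; each of the 6 set bits of 754 can independently be on or off in c.
count = 2^6 = 64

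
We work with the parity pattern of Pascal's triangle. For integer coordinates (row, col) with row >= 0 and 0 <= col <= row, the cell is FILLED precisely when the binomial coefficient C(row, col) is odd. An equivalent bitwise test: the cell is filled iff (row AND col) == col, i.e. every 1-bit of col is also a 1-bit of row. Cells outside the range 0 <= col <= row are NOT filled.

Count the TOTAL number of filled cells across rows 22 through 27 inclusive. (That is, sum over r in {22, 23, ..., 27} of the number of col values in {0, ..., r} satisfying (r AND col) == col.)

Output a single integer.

r22=10110 pc3: +8 =8
r23=10111 pc4: +16 =24
r24=11000 pc2: +4 =28
r25=11001 pc3: +8 =36
r26=11010 pc3: +8 =44
r27=11011 pc4: +16 =60

Answer: 60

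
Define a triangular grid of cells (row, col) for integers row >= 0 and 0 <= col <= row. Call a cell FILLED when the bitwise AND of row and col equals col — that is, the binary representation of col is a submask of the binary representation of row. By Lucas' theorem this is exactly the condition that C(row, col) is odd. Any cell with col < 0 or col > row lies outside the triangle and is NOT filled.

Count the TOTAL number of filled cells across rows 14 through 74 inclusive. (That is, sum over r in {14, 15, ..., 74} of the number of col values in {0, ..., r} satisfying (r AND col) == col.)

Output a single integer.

r14=1110 pc3: +8 =8
r15=1111 pc4: +16 =24
r16=10000 pc1: +2 =26
r17=10001 pc2: +4 =30
r18=10010 pc2: +4 =34
r19=10011 pc3: +8 =42
r20=10100 pc2: +4 =46
r21=10101 pc3: +8 =54
r22=10110 pc3: +8 =62
r23=10111 pc4: +16 =78
r24=11000 pc2: +4 =82
r25=11001 pc3: +8 =90
r26=11010 pc3: +8 =98
r27=11011 pc4: +16 =114
r28=11100 pc3: +8 =122
r29=11101 pc4: +16 =138
r30=11110 pc4: +16 =154
r31=11111 pc5: +32 =186
r32=100000 pc1: +2 =188
r33=100001 pc2: +4 =192
r34=100010 pc2: +4 =196
r35=100011 pc3: +8 =204
r36=100100 pc2: +4 =208
r37=100101 pc3: +8 =216
r38=100110 pc3: +8 =224
r39=100111 pc4: +16 =240
r40=101000 pc2: +4 =244
r41=101001 pc3: +8 =252
r42=101010 pc3: +8 =260
r43=101011 pc4: +16 =276
r44=101100 pc3: +8 =284
r45=101101 pc4: +16 =300
r46=101110 pc4: +16 =316
r47=101111 pc5: +32 =348
r48=110000 pc2: +4 =352
r49=110001 pc3: +8 =360
r50=110010 pc3: +8 =368
r51=110011 pc4: +16 =384
r52=110100 pc3: +8 =392
r53=110101 pc4: +16 =408
r54=110110 pc4: +16 =424
r55=110111 pc5: +32 =456
r56=111000 pc3: +8 =464
r57=111001 pc4: +16 =480
r58=111010 pc4: +16 =496
r59=111011 pc5: +32 =528
r60=111100 pc4: +16 =544
r61=111101 pc5: +32 =576
r62=111110 pc5: +32 =608
r63=111111 pc6: +64 =672
r64=1000000 pc1: +2 =674
r65=1000001 pc2: +4 =678
r66=1000010 pc2: +4 =682
r67=1000011 pc3: +8 =690
r68=1000100 pc2: +4 =694
r69=1000101 pc3: +8 =702
r70=1000110 pc3: +8 =710
r71=1000111 pc4: +16 =726
r72=1001000 pc2: +4 =730
r73=1001001 pc3: +8 =738
r74=1001010 pc3: +8 =746

Answer: 746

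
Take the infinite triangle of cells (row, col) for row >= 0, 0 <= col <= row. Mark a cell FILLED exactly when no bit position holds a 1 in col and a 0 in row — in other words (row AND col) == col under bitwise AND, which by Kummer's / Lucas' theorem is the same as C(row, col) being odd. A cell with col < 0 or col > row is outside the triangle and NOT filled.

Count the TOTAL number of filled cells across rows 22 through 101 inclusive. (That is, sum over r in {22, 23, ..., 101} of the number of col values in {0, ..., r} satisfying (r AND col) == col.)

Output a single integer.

Answer: 1164

Derivation:
r22=10110 pc3: +8 =8
r23=10111 pc4: +16 =24
r24=11000 pc2: +4 =28
r25=11001 pc3: +8 =36
r26=11010 pc3: +8 =44
r27=11011 pc4: +16 =60
r28=11100 pc3: +8 =68
r29=11101 pc4: +16 =84
r30=11110 pc4: +16 =100
r31=11111 pc5: +32 =132
r32=100000 pc1: +2 =134
r33=100001 pc2: +4 =138
r34=100010 pc2: +4 =142
r35=100011 pc3: +8 =150
r36=100100 pc2: +4 =154
r37=100101 pc3: +8 =162
r38=100110 pc3: +8 =170
r39=100111 pc4: +16 =186
r40=101000 pc2: +4 =190
r41=101001 pc3: +8 =198
r42=101010 pc3: +8 =206
r43=101011 pc4: +16 =222
r44=101100 pc3: +8 =230
r45=101101 pc4: +16 =246
r46=101110 pc4: +16 =262
r47=101111 pc5: +32 =294
r48=110000 pc2: +4 =298
r49=110001 pc3: +8 =306
r50=110010 pc3: +8 =314
r51=110011 pc4: +16 =330
r52=110100 pc3: +8 =338
r53=110101 pc4: +16 =354
r54=110110 pc4: +16 =370
r55=110111 pc5: +32 =402
r56=111000 pc3: +8 =410
r57=111001 pc4: +16 =426
r58=111010 pc4: +16 =442
r59=111011 pc5: +32 =474
r60=111100 pc4: +16 =490
r61=111101 pc5: +32 =522
r62=111110 pc5: +32 =554
r63=111111 pc6: +64 =618
r64=1000000 pc1: +2 =620
r65=1000001 pc2: +4 =624
r66=1000010 pc2: +4 =628
r67=1000011 pc3: +8 =636
r68=1000100 pc2: +4 =640
r69=1000101 pc3: +8 =648
r70=1000110 pc3: +8 =656
r71=1000111 pc4: +16 =672
r72=1001000 pc2: +4 =676
r73=1001001 pc3: +8 =684
r74=1001010 pc3: +8 =692
r75=1001011 pc4: +16 =708
r76=1001100 pc3: +8 =716
r77=1001101 pc4: +16 =732
r78=1001110 pc4: +16 =748
r79=1001111 pc5: +32 =780
r80=1010000 pc2: +4 =784
r81=1010001 pc3: +8 =792
r82=1010010 pc3: +8 =800
r83=1010011 pc4: +16 =816
r84=1010100 pc3: +8 =824
r85=1010101 pc4: +16 =840
r86=1010110 pc4: +16 =856
r87=1010111 pc5: +32 =888
r88=1011000 pc3: +8 =896
r89=1011001 pc4: +16 =912
r90=1011010 pc4: +16 =928
r91=1011011 pc5: +32 =960
r92=1011100 pc4: +16 =976
r93=1011101 pc5: +32 =1008
r94=1011110 pc5: +32 =1040
r95=1011111 pc6: +64 =1104
r96=1100000 pc2: +4 =1108
r97=1100001 pc3: +8 =1116
r98=1100010 pc3: +8 =1124
r99=1100011 pc4: +16 =1140
r100=1100100 pc3: +8 =1148
r101=1100101 pc4: +16 =1164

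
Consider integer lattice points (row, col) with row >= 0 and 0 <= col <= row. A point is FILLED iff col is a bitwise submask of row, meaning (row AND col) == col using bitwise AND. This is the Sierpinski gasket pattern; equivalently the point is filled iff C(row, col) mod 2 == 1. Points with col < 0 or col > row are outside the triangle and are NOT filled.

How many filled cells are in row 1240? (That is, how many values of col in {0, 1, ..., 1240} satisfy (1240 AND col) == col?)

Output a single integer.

1240 in binary = 10011011000
popcount(1240) = number of 1-bits in 10011011000 = 5
A col c satisfies (1240 AND c) == c iff every set bit of c is also set in 1240; each of the 5 set bits of 1240 can independently be on or off in c.
count = 2^5 = 32

Answer: 32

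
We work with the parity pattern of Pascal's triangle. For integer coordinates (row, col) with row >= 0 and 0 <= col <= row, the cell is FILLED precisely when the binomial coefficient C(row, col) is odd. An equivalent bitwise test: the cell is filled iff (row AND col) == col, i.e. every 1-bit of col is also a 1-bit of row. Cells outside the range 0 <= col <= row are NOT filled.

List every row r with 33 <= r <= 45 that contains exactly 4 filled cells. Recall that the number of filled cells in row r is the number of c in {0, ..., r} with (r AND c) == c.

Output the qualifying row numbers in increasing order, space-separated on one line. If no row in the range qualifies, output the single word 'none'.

Answer: 33 34 36 40

Derivation:
Row r has 2^popcount(r) filled cells, so we need popcount(r) = log2(4) = 2.
Scan r = 33..45 and keep those with exactly 2 one-bits:
r=33=100001 popcount=2 -> KEEP
r=34=100010 popcount=2 -> KEEP
r=35=100011 popcount=3 -> skip
r=36=100100 popcount=2 -> KEEP
r=37=100101 popcount=3 -> skip
r=38=100110 popcount=3 -> skip
r=39=100111 popcount=4 -> skip
r=40=101000 popcount=2 -> KEEP
r=41=101001 popcount=3 -> skip
r=42=101010 popcount=3 -> skip
r=43=101011 popcount=4 -> skip
r=44=101100 popcount=3 -> skip
r=45=101101 popcount=4 -> skip
Kept rows: 33 34 36 40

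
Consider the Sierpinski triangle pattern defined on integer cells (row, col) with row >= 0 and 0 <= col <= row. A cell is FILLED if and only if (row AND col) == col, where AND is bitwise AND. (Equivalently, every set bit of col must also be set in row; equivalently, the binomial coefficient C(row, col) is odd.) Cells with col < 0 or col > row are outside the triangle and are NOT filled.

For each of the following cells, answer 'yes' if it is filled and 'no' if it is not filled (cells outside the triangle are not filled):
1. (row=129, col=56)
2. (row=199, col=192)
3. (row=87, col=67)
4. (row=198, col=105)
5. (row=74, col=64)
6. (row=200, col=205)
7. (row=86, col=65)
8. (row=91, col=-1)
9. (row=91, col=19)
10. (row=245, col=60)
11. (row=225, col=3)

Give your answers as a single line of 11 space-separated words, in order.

Answer: no yes yes no yes no no no yes no no

Derivation:
(129,56): row=0b10000001, col=0b111000, row AND col = 0b0 = 0; 0 != 56 -> empty
(199,192): row=0b11000111, col=0b11000000, row AND col = 0b11000000 = 192; 192 == 192 -> filled
(87,67): row=0b1010111, col=0b1000011, row AND col = 0b1000011 = 67; 67 == 67 -> filled
(198,105): row=0b11000110, col=0b1101001, row AND col = 0b1000000 = 64; 64 != 105 -> empty
(74,64): row=0b1001010, col=0b1000000, row AND col = 0b1000000 = 64; 64 == 64 -> filled
(200,205): col outside [0, 200] -> not filled
(86,65): row=0b1010110, col=0b1000001, row AND col = 0b1000000 = 64; 64 != 65 -> empty
(91,-1): col outside [0, 91] -> not filled
(91,19): row=0b1011011, col=0b10011, row AND col = 0b10011 = 19; 19 == 19 -> filled
(245,60): row=0b11110101, col=0b111100, row AND col = 0b110100 = 52; 52 != 60 -> empty
(225,3): row=0b11100001, col=0b11, row AND col = 0b1 = 1; 1 != 3 -> empty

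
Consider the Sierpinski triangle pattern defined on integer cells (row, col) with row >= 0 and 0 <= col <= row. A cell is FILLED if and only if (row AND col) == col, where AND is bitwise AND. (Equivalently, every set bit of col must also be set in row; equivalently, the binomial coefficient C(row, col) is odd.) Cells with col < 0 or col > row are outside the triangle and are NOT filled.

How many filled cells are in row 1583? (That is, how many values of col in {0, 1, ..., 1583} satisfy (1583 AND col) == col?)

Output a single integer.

1583 in binary = 11000101111
popcount(1583) = number of 1-bits in 11000101111 = 7
A col c satisfies (1583 AND c) == c iff every set bit of c is also set in 1583; each of the 7 set bits of 1583 can independently be on or off in c.
count = 2^7 = 128

Answer: 128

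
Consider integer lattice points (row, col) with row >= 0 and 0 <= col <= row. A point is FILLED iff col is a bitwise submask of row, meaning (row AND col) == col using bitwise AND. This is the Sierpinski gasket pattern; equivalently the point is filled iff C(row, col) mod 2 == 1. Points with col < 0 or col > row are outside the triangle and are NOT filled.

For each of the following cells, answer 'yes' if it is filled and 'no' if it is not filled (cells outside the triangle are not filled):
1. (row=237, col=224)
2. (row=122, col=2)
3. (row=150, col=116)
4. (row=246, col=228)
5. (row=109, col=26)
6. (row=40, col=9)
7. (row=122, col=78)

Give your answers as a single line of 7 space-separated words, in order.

(237,224): row=0b11101101, col=0b11100000, row AND col = 0b11100000 = 224; 224 == 224 -> filled
(122,2): row=0b1111010, col=0b10, row AND col = 0b10 = 2; 2 == 2 -> filled
(150,116): row=0b10010110, col=0b1110100, row AND col = 0b10100 = 20; 20 != 116 -> empty
(246,228): row=0b11110110, col=0b11100100, row AND col = 0b11100100 = 228; 228 == 228 -> filled
(109,26): row=0b1101101, col=0b11010, row AND col = 0b1000 = 8; 8 != 26 -> empty
(40,9): row=0b101000, col=0b1001, row AND col = 0b1000 = 8; 8 != 9 -> empty
(122,78): row=0b1111010, col=0b1001110, row AND col = 0b1001010 = 74; 74 != 78 -> empty

Answer: yes yes no yes no no no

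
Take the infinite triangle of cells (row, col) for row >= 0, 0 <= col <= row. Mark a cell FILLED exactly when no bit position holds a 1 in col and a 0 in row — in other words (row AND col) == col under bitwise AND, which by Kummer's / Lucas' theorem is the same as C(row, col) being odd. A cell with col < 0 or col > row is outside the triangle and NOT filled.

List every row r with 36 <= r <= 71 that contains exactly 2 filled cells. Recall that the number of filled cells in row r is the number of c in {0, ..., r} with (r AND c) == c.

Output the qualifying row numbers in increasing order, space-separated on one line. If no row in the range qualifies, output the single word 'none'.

Row r has 2^popcount(r) filled cells, so we need popcount(r) = log2(2) = 1.
Scan r = 36..71 and keep those with exactly 1 one-bits:
r=36=100100 popcount=2 -> skip
r=37=100101 popcount=3 -> skip
r=38=100110 popcount=3 -> skip
r=39=100111 popcount=4 -> skip
r=40=101000 popcount=2 -> skip
r=41=101001 popcount=3 -> skip
r=42=101010 popcount=3 -> skip
r=43=101011 popcount=4 -> skip
r=44=101100 popcount=3 -> skip
r=45=101101 popcount=4 -> skip
r=46=101110 popcount=4 -> skip
r=47=101111 popcount=5 -> skip
r=48=110000 popcount=2 -> skip
r=49=110001 popcount=3 -> skip
r=50=110010 popcount=3 -> skip
r=51=110011 popcount=4 -> skip
r=52=110100 popcount=3 -> skip
r=53=110101 popcount=4 -> skip
r=54=110110 popcount=4 -> skip
r=55=110111 popcount=5 -> skip
r=56=111000 popcount=3 -> skip
r=57=111001 popcount=4 -> skip
r=58=111010 popcount=4 -> skip
r=59=111011 popcount=5 -> skip
r=60=111100 popcount=4 -> skip
r=61=111101 popcount=5 -> skip
r=62=111110 popcount=5 -> skip
r=63=111111 popcount=6 -> skip
r=64=1000000 popcount=1 -> KEEP
r=65=1000001 popcount=2 -> skip
r=66=1000010 popcount=2 -> skip
r=67=1000011 popcount=3 -> skip
r=68=1000100 popcount=2 -> skip
r=69=1000101 popcount=3 -> skip
r=70=1000110 popcount=3 -> skip
r=71=1000111 popcount=4 -> skip
Kept rows: 64

Answer: 64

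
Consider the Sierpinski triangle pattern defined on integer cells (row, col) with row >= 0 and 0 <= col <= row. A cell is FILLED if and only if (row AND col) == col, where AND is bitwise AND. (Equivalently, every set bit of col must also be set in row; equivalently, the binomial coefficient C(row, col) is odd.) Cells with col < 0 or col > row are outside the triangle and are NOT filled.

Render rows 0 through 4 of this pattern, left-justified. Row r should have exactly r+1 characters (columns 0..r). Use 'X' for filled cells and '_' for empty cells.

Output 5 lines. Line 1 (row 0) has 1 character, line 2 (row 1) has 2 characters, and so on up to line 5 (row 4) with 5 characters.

r0=0: X
r1=1: XX
r2=10: X_X
r3=11: XXXX
r4=100: X___X

Answer: X
XX
X_X
XXXX
X___X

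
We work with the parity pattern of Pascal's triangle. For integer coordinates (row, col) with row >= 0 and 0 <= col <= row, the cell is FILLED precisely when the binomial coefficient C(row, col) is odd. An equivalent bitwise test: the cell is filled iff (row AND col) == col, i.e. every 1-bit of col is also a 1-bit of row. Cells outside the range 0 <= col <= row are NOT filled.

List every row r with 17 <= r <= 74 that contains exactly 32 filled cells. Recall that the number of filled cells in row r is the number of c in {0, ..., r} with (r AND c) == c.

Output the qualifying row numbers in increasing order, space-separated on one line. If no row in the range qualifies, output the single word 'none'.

Row r has 2^popcount(r) filled cells, so we need popcount(r) = log2(32) = 5.
Scan r = 17..74 and keep those with exactly 5 one-bits:
r=17=10001 popcount=2 -> skip
r=18=10010 popcount=2 -> skip
r=19=10011 popcount=3 -> skip
r=20=10100 popcount=2 -> skip
r=21=10101 popcount=3 -> skip
r=22=10110 popcount=3 -> skip
r=23=10111 popcount=4 -> skip
r=24=11000 popcount=2 -> skip
r=25=11001 popcount=3 -> skip
r=26=11010 popcount=3 -> skip
r=27=11011 popcount=4 -> skip
r=28=11100 popcount=3 -> skip
r=29=11101 popcount=4 -> skip
r=30=11110 popcount=4 -> skip
r=31=11111 popcount=5 -> KEEP
r=32=100000 popcount=1 -> skip
r=33=100001 popcount=2 -> skip
r=34=100010 popcount=2 -> skip
r=35=100011 popcount=3 -> skip
r=36=100100 popcount=2 -> skip
r=37=100101 popcount=3 -> skip
r=38=100110 popcount=3 -> skip
r=39=100111 popcount=4 -> skip
r=40=101000 popcount=2 -> skip
r=41=101001 popcount=3 -> skip
r=42=101010 popcount=3 -> skip
r=43=101011 popcount=4 -> skip
r=44=101100 popcount=3 -> skip
r=45=101101 popcount=4 -> skip
r=46=101110 popcount=4 -> skip
r=47=101111 popcount=5 -> KEEP
r=48=110000 popcount=2 -> skip
r=49=110001 popcount=3 -> skip
r=50=110010 popcount=3 -> skip
r=51=110011 popcount=4 -> skip
r=52=110100 popcount=3 -> skip
r=53=110101 popcount=4 -> skip
r=54=110110 popcount=4 -> skip
r=55=110111 popcount=5 -> KEEP
r=56=111000 popcount=3 -> skip
r=57=111001 popcount=4 -> skip
r=58=111010 popcount=4 -> skip
r=59=111011 popcount=5 -> KEEP
r=60=111100 popcount=4 -> skip
r=61=111101 popcount=5 -> KEEP
r=62=111110 popcount=5 -> KEEP
r=63=111111 popcount=6 -> skip
r=64=1000000 popcount=1 -> skip
r=65=1000001 popcount=2 -> skip
r=66=1000010 popcount=2 -> skip
r=67=1000011 popcount=3 -> skip
r=68=1000100 popcount=2 -> skip
r=69=1000101 popcount=3 -> skip
r=70=1000110 popcount=3 -> skip
r=71=1000111 popcount=4 -> skip
r=72=1001000 popcount=2 -> skip
r=73=1001001 popcount=3 -> skip
r=74=1001010 popcount=3 -> skip
Kept rows: 31 47 55 59 61 62

Answer: 31 47 55 59 61 62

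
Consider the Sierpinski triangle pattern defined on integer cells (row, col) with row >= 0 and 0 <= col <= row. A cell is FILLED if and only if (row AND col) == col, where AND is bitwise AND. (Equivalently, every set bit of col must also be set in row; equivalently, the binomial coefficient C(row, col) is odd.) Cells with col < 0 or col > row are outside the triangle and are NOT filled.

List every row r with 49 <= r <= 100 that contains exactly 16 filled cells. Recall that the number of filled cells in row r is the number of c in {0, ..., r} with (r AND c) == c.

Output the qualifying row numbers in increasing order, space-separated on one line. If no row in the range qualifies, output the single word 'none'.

Answer: 51 53 54 57 58 60 71 75 77 78 83 85 86 89 90 92 99

Derivation:
Row r has 2^popcount(r) filled cells, so we need popcount(r) = log2(16) = 4.
Scan r = 49..100 and keep those with exactly 4 one-bits:
r=49=110001 popcount=3 -> skip
r=50=110010 popcount=3 -> skip
r=51=110011 popcount=4 -> KEEP
r=52=110100 popcount=3 -> skip
r=53=110101 popcount=4 -> KEEP
r=54=110110 popcount=4 -> KEEP
r=55=110111 popcount=5 -> skip
r=56=111000 popcount=3 -> skip
r=57=111001 popcount=4 -> KEEP
r=58=111010 popcount=4 -> KEEP
r=59=111011 popcount=5 -> skip
r=60=111100 popcount=4 -> KEEP
r=61=111101 popcount=5 -> skip
r=62=111110 popcount=5 -> skip
r=63=111111 popcount=6 -> skip
r=64=1000000 popcount=1 -> skip
r=65=1000001 popcount=2 -> skip
r=66=1000010 popcount=2 -> skip
r=67=1000011 popcount=3 -> skip
r=68=1000100 popcount=2 -> skip
r=69=1000101 popcount=3 -> skip
r=70=1000110 popcount=3 -> skip
r=71=1000111 popcount=4 -> KEEP
r=72=1001000 popcount=2 -> skip
r=73=1001001 popcount=3 -> skip
r=74=1001010 popcount=3 -> skip
r=75=1001011 popcount=4 -> KEEP
r=76=1001100 popcount=3 -> skip
r=77=1001101 popcount=4 -> KEEP
r=78=1001110 popcount=4 -> KEEP
r=79=1001111 popcount=5 -> skip
r=80=1010000 popcount=2 -> skip
r=81=1010001 popcount=3 -> skip
r=82=1010010 popcount=3 -> skip
r=83=1010011 popcount=4 -> KEEP
r=84=1010100 popcount=3 -> skip
r=85=1010101 popcount=4 -> KEEP
r=86=1010110 popcount=4 -> KEEP
r=87=1010111 popcount=5 -> skip
r=88=1011000 popcount=3 -> skip
r=89=1011001 popcount=4 -> KEEP
r=90=1011010 popcount=4 -> KEEP
r=91=1011011 popcount=5 -> skip
r=92=1011100 popcount=4 -> KEEP
r=93=1011101 popcount=5 -> skip
r=94=1011110 popcount=5 -> skip
r=95=1011111 popcount=6 -> skip
r=96=1100000 popcount=2 -> skip
r=97=1100001 popcount=3 -> skip
r=98=1100010 popcount=3 -> skip
r=99=1100011 popcount=4 -> KEEP
r=100=1100100 popcount=3 -> skip
Kept rows: 51 53 54 57 58 60 71 75 77 78 83 85 86 89 90 92 99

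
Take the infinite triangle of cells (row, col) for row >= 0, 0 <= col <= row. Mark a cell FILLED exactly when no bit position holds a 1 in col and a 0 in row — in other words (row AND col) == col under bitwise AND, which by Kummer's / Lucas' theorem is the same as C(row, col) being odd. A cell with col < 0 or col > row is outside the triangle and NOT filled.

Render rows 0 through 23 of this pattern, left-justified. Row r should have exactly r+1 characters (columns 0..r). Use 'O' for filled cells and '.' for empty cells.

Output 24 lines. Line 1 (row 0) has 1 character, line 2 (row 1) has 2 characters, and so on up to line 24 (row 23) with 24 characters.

Answer: O
OO
O.O
OOOO
O...O
OO..OO
O.O.O.O
OOOOOOOO
O.......O
OO......OO
O.O.....O.O
OOOO....OOOO
O...O...O...O
OO..OO..OO..OO
O.O.O.O.O.O.O.O
OOOOOOOOOOOOOOOO
O...............O
OO..............OO
O.O.............O.O
OOOO............OOOO
O...O...........O...O
OO..OO..........OO..OO
O.O.O.O.........O.O.O.O
OOOOOOOO........OOOOOOOO

Derivation:
r0=0: O
r1=1: OO
r2=10: O.O
r3=11: OOOO
r4=100: O...O
r5=101: OO..OO
r6=110: O.O.O.O
r7=111: OOOOOOOO
r8=1000: O.......O
r9=1001: OO......OO
r10=1010: O.O.....O.O
r11=1011: OOOO....OOOO
r12=1100: O...O...O...O
r13=1101: OO..OO..OO..OO
r14=1110: O.O.O.O.O.O.O.O
r15=1111: OOOOOOOOOOOOOOOO
r16=10000: O...............O
r17=10001: OO..............OO
r18=10010: O.O.............O.O
r19=10011: OOOO............OOOO
r20=10100: O...O...........O...O
r21=10101: OO..OO..........OO..OO
r22=10110: O.O.O.O.........O.O.O.O
r23=10111: OOOOOOOO........OOOOOOOO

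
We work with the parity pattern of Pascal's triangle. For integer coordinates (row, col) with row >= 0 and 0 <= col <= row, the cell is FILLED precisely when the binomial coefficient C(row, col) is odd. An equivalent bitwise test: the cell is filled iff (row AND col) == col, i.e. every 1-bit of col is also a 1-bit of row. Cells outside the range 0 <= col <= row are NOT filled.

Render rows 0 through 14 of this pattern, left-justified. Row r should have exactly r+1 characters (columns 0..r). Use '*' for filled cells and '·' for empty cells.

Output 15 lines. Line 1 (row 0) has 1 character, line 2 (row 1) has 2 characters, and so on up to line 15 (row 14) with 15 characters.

Answer: *
**
*·*
****
*···*
**··**
*·*·*·*
********
*·······*
**······**
*·*·····*·*
****····****
*···*···*···*
**··**··**··**
*·*·*·*·*·*·*·*

Derivation:
r0=0: *
r1=1: **
r2=10: *·*
r3=11: ****
r4=100: *···*
r5=101: **··**
r6=110: *·*·*·*
r7=111: ********
r8=1000: *·······*
r9=1001: **······**
r10=1010: *·*·····*·*
r11=1011: ****····****
r12=1100: *···*···*···*
r13=1101: **··**··**··**
r14=1110: *·*·*·*·*·*·*·*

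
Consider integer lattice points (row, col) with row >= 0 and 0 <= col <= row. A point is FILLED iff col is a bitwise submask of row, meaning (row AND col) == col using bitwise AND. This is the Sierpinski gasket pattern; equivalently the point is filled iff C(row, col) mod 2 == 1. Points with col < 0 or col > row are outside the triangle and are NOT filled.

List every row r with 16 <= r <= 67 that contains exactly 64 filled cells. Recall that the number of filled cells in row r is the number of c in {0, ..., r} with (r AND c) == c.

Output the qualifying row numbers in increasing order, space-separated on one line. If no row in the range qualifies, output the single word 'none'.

Answer: 63

Derivation:
Row r has 2^popcount(r) filled cells, so we need popcount(r) = log2(64) = 6.
Scan r = 16..67 and keep those with exactly 6 one-bits:
r=16=10000 popcount=1 -> skip
r=17=10001 popcount=2 -> skip
r=18=10010 popcount=2 -> skip
r=19=10011 popcount=3 -> skip
r=20=10100 popcount=2 -> skip
r=21=10101 popcount=3 -> skip
r=22=10110 popcount=3 -> skip
r=23=10111 popcount=4 -> skip
r=24=11000 popcount=2 -> skip
r=25=11001 popcount=3 -> skip
r=26=11010 popcount=3 -> skip
r=27=11011 popcount=4 -> skip
r=28=11100 popcount=3 -> skip
r=29=11101 popcount=4 -> skip
r=30=11110 popcount=4 -> skip
r=31=11111 popcount=5 -> skip
r=32=100000 popcount=1 -> skip
r=33=100001 popcount=2 -> skip
r=34=100010 popcount=2 -> skip
r=35=100011 popcount=3 -> skip
r=36=100100 popcount=2 -> skip
r=37=100101 popcount=3 -> skip
r=38=100110 popcount=3 -> skip
r=39=100111 popcount=4 -> skip
r=40=101000 popcount=2 -> skip
r=41=101001 popcount=3 -> skip
r=42=101010 popcount=3 -> skip
r=43=101011 popcount=4 -> skip
r=44=101100 popcount=3 -> skip
r=45=101101 popcount=4 -> skip
r=46=101110 popcount=4 -> skip
r=47=101111 popcount=5 -> skip
r=48=110000 popcount=2 -> skip
r=49=110001 popcount=3 -> skip
r=50=110010 popcount=3 -> skip
r=51=110011 popcount=4 -> skip
r=52=110100 popcount=3 -> skip
r=53=110101 popcount=4 -> skip
r=54=110110 popcount=4 -> skip
r=55=110111 popcount=5 -> skip
r=56=111000 popcount=3 -> skip
r=57=111001 popcount=4 -> skip
r=58=111010 popcount=4 -> skip
r=59=111011 popcount=5 -> skip
r=60=111100 popcount=4 -> skip
r=61=111101 popcount=5 -> skip
r=62=111110 popcount=5 -> skip
r=63=111111 popcount=6 -> KEEP
r=64=1000000 popcount=1 -> skip
r=65=1000001 popcount=2 -> skip
r=66=1000010 popcount=2 -> skip
r=67=1000011 popcount=3 -> skip
Kept rows: 63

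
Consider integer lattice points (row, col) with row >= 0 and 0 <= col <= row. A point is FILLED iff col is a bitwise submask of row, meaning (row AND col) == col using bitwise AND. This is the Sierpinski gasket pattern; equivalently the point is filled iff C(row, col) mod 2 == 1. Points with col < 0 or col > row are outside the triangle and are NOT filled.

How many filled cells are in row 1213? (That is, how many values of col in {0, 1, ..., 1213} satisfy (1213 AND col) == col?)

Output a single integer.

1213 in binary = 10010111101
popcount(1213) = number of 1-bits in 10010111101 = 7
A col c satisfies (1213 AND c) == c iff every set bit of c is also set in 1213; each of the 7 set bits of 1213 can independently be on or off in c.
count = 2^7 = 128

Answer: 128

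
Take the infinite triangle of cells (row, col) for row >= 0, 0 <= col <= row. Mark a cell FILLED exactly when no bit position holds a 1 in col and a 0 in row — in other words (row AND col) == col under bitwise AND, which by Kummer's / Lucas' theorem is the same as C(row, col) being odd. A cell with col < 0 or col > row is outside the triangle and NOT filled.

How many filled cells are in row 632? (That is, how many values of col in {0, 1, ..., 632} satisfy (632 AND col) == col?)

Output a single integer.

632 in binary = 1001111000
popcount(632) = number of 1-bits in 1001111000 = 5
A col c satisfies (632 AND c) == c iff every set bit of c is also set in 632; each of the 5 set bits of 632 can independently be on or off in c.
count = 2^5 = 32

Answer: 32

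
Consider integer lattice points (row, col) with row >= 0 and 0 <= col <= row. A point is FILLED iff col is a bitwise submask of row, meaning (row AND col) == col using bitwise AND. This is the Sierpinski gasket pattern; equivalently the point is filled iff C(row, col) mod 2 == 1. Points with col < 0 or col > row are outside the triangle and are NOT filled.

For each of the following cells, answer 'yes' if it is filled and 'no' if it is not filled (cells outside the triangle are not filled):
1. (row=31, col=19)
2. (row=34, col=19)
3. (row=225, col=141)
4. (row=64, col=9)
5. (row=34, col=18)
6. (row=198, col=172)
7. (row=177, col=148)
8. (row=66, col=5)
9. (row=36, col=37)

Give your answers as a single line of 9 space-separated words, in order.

(31,19): row=0b11111, col=0b10011, row AND col = 0b10011 = 19; 19 == 19 -> filled
(34,19): row=0b100010, col=0b10011, row AND col = 0b10 = 2; 2 != 19 -> empty
(225,141): row=0b11100001, col=0b10001101, row AND col = 0b10000001 = 129; 129 != 141 -> empty
(64,9): row=0b1000000, col=0b1001, row AND col = 0b0 = 0; 0 != 9 -> empty
(34,18): row=0b100010, col=0b10010, row AND col = 0b10 = 2; 2 != 18 -> empty
(198,172): row=0b11000110, col=0b10101100, row AND col = 0b10000100 = 132; 132 != 172 -> empty
(177,148): row=0b10110001, col=0b10010100, row AND col = 0b10010000 = 144; 144 != 148 -> empty
(66,5): row=0b1000010, col=0b101, row AND col = 0b0 = 0; 0 != 5 -> empty
(36,37): col outside [0, 36] -> not filled

Answer: yes no no no no no no no no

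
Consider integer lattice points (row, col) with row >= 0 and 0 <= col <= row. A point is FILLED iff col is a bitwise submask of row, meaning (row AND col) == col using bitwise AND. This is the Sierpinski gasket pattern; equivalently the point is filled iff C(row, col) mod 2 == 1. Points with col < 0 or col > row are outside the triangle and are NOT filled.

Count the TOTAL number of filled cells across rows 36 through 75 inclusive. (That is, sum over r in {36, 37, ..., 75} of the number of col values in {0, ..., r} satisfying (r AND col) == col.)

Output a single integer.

r36=100100 pc2: +4 =4
r37=100101 pc3: +8 =12
r38=100110 pc3: +8 =20
r39=100111 pc4: +16 =36
r40=101000 pc2: +4 =40
r41=101001 pc3: +8 =48
r42=101010 pc3: +8 =56
r43=101011 pc4: +16 =72
r44=101100 pc3: +8 =80
r45=101101 pc4: +16 =96
r46=101110 pc4: +16 =112
r47=101111 pc5: +32 =144
r48=110000 pc2: +4 =148
r49=110001 pc3: +8 =156
r50=110010 pc3: +8 =164
r51=110011 pc4: +16 =180
r52=110100 pc3: +8 =188
r53=110101 pc4: +16 =204
r54=110110 pc4: +16 =220
r55=110111 pc5: +32 =252
r56=111000 pc3: +8 =260
r57=111001 pc4: +16 =276
r58=111010 pc4: +16 =292
r59=111011 pc5: +32 =324
r60=111100 pc4: +16 =340
r61=111101 pc5: +32 =372
r62=111110 pc5: +32 =404
r63=111111 pc6: +64 =468
r64=1000000 pc1: +2 =470
r65=1000001 pc2: +4 =474
r66=1000010 pc2: +4 =478
r67=1000011 pc3: +8 =486
r68=1000100 pc2: +4 =490
r69=1000101 pc3: +8 =498
r70=1000110 pc3: +8 =506
r71=1000111 pc4: +16 =522
r72=1001000 pc2: +4 =526
r73=1001001 pc3: +8 =534
r74=1001010 pc3: +8 =542
r75=1001011 pc4: +16 =558

Answer: 558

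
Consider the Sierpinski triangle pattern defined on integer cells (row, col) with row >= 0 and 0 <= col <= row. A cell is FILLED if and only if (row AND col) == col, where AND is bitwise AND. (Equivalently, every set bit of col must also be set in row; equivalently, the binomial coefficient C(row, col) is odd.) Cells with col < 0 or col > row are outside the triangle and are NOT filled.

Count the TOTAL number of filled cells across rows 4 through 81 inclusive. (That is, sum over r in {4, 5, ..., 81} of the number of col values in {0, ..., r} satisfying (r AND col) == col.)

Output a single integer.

Answer: 894

Derivation:
r4=100 pc1: +2 =2
r5=101 pc2: +4 =6
r6=110 pc2: +4 =10
r7=111 pc3: +8 =18
r8=1000 pc1: +2 =20
r9=1001 pc2: +4 =24
r10=1010 pc2: +4 =28
r11=1011 pc3: +8 =36
r12=1100 pc2: +4 =40
r13=1101 pc3: +8 =48
r14=1110 pc3: +8 =56
r15=1111 pc4: +16 =72
r16=10000 pc1: +2 =74
r17=10001 pc2: +4 =78
r18=10010 pc2: +4 =82
r19=10011 pc3: +8 =90
r20=10100 pc2: +4 =94
r21=10101 pc3: +8 =102
r22=10110 pc3: +8 =110
r23=10111 pc4: +16 =126
r24=11000 pc2: +4 =130
r25=11001 pc3: +8 =138
r26=11010 pc3: +8 =146
r27=11011 pc4: +16 =162
r28=11100 pc3: +8 =170
r29=11101 pc4: +16 =186
r30=11110 pc4: +16 =202
r31=11111 pc5: +32 =234
r32=100000 pc1: +2 =236
r33=100001 pc2: +4 =240
r34=100010 pc2: +4 =244
r35=100011 pc3: +8 =252
r36=100100 pc2: +4 =256
r37=100101 pc3: +8 =264
r38=100110 pc3: +8 =272
r39=100111 pc4: +16 =288
r40=101000 pc2: +4 =292
r41=101001 pc3: +8 =300
r42=101010 pc3: +8 =308
r43=101011 pc4: +16 =324
r44=101100 pc3: +8 =332
r45=101101 pc4: +16 =348
r46=101110 pc4: +16 =364
r47=101111 pc5: +32 =396
r48=110000 pc2: +4 =400
r49=110001 pc3: +8 =408
r50=110010 pc3: +8 =416
r51=110011 pc4: +16 =432
r52=110100 pc3: +8 =440
r53=110101 pc4: +16 =456
r54=110110 pc4: +16 =472
r55=110111 pc5: +32 =504
r56=111000 pc3: +8 =512
r57=111001 pc4: +16 =528
r58=111010 pc4: +16 =544
r59=111011 pc5: +32 =576
r60=111100 pc4: +16 =592
r61=111101 pc5: +32 =624
r62=111110 pc5: +32 =656
r63=111111 pc6: +64 =720
r64=1000000 pc1: +2 =722
r65=1000001 pc2: +4 =726
r66=1000010 pc2: +4 =730
r67=1000011 pc3: +8 =738
r68=1000100 pc2: +4 =742
r69=1000101 pc3: +8 =750
r70=1000110 pc3: +8 =758
r71=1000111 pc4: +16 =774
r72=1001000 pc2: +4 =778
r73=1001001 pc3: +8 =786
r74=1001010 pc3: +8 =794
r75=1001011 pc4: +16 =810
r76=1001100 pc3: +8 =818
r77=1001101 pc4: +16 =834
r78=1001110 pc4: +16 =850
r79=1001111 pc5: +32 =882
r80=1010000 pc2: +4 =886
r81=1010001 pc3: +8 =894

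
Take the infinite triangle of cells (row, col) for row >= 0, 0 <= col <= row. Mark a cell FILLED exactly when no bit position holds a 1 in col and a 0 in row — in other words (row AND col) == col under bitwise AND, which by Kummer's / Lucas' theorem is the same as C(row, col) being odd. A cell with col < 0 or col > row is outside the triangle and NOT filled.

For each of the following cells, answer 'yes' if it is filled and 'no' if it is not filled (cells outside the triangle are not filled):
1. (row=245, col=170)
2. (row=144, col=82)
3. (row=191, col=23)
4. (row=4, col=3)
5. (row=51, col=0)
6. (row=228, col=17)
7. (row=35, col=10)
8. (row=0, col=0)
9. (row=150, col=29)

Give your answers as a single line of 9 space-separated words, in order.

(245,170): row=0b11110101, col=0b10101010, row AND col = 0b10100000 = 160; 160 != 170 -> empty
(144,82): row=0b10010000, col=0b1010010, row AND col = 0b10000 = 16; 16 != 82 -> empty
(191,23): row=0b10111111, col=0b10111, row AND col = 0b10111 = 23; 23 == 23 -> filled
(4,3): row=0b100, col=0b11, row AND col = 0b0 = 0; 0 != 3 -> empty
(51,0): row=0b110011, col=0b0, row AND col = 0b0 = 0; 0 == 0 -> filled
(228,17): row=0b11100100, col=0b10001, row AND col = 0b0 = 0; 0 != 17 -> empty
(35,10): row=0b100011, col=0b1010, row AND col = 0b10 = 2; 2 != 10 -> empty
(0,0): row=0b0, col=0b0, row AND col = 0b0 = 0; 0 == 0 -> filled
(150,29): row=0b10010110, col=0b11101, row AND col = 0b10100 = 20; 20 != 29 -> empty

Answer: no no yes no yes no no yes no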